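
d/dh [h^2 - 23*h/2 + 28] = 2*h - 23/2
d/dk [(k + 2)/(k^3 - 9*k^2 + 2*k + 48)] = (11 - 2*k)/(k^4 - 22*k^3 + 169*k^2 - 528*k + 576)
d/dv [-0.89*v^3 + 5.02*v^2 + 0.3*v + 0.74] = -2.67*v^2 + 10.04*v + 0.3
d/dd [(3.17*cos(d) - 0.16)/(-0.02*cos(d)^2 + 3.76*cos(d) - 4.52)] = (-0.0634*cos(d)^2 + 0.0063999999999993*cos(d) + 13.7268)*sin(d)/(0.0004*cos(d)^4 - 0.1504*cos(d)^3 + 14.3184*cos(d)^2 - 33.9904*cos(d) + 20.4304)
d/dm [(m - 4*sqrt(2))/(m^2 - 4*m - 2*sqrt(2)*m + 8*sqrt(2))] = (m^2 - 4*m - 2*sqrt(2)*m + 2*(m - 4*sqrt(2))*(-m + sqrt(2) + 2) + 8*sqrt(2))/(m^2 - 4*m - 2*sqrt(2)*m + 8*sqrt(2))^2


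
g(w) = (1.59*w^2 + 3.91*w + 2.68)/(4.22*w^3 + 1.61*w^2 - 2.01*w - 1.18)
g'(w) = (3.18*w + 3.91)/(4.22*w^3 + 1.61*w^2 - 2.01*w - 1.18) + (-12.66*w^2 - 3.22*w + 2.01)*(1.59*w^2 + 3.91*w + 2.68)/(4.22*w^3 + 1.61*w^2 - 2.01*w - 1.18)^2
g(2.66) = 0.29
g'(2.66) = -0.18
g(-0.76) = -1.09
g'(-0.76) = -8.01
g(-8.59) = -0.03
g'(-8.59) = -0.00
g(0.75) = -4164.40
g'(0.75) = -20063110.72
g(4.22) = 0.14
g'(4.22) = -0.05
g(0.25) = -2.48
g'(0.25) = -2.43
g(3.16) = 0.22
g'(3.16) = -0.11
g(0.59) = -5.90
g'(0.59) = -33.18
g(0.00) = -2.27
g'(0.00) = 0.56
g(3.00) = 0.24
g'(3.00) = -0.13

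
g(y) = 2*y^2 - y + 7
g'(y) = 4*y - 1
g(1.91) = 12.39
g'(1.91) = 6.64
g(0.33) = 6.89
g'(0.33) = 0.32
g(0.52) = 7.02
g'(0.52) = 1.08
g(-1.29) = 11.62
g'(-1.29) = -6.16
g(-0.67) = 8.57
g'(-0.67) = -3.68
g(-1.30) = 11.68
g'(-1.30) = -6.20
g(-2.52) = 22.22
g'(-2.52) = -11.08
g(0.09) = 6.93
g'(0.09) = -0.64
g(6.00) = 73.00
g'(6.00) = 23.00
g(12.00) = 283.00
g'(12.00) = 47.00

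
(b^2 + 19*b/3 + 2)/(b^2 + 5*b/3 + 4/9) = 3*(b + 6)/(3*b + 4)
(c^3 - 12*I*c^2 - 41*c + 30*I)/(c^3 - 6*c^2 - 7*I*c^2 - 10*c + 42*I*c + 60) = (c^2 - 7*I*c - 6)/(c^2 - 2*c*(3 + I) + 12*I)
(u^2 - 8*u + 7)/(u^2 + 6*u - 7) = (u - 7)/(u + 7)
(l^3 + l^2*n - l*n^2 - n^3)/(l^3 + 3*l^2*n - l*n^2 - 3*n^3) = (l + n)/(l + 3*n)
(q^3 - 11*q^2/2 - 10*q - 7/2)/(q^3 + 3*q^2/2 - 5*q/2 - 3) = (2*q^2 - 13*q - 7)/(2*q^2 + q - 6)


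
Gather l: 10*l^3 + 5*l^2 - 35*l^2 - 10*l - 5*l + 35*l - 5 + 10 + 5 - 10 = 10*l^3 - 30*l^2 + 20*l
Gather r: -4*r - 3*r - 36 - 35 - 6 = -7*r - 77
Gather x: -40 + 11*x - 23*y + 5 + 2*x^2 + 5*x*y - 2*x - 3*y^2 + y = 2*x^2 + x*(5*y + 9) - 3*y^2 - 22*y - 35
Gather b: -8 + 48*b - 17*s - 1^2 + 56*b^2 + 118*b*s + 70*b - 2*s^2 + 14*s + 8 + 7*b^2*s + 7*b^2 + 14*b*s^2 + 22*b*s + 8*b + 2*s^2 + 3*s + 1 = b^2*(7*s + 63) + b*(14*s^2 + 140*s + 126)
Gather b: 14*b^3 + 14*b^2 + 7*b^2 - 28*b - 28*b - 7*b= 14*b^3 + 21*b^2 - 63*b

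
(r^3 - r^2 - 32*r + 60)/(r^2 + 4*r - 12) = r - 5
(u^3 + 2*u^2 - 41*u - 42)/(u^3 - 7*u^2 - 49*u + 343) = (u^2 - 5*u - 6)/(u^2 - 14*u + 49)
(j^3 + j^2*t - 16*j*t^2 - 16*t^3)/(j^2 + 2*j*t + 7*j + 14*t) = (j^3 + j^2*t - 16*j*t^2 - 16*t^3)/(j^2 + 2*j*t + 7*j + 14*t)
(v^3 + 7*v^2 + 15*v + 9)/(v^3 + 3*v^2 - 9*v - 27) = (v + 1)/(v - 3)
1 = 1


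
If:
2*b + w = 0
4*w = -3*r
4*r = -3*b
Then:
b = 0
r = 0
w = 0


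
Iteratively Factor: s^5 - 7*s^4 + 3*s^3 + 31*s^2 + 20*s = (s)*(s^4 - 7*s^3 + 3*s^2 + 31*s + 20) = s*(s - 5)*(s^3 - 2*s^2 - 7*s - 4) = s*(s - 5)*(s + 1)*(s^2 - 3*s - 4) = s*(s - 5)*(s - 4)*(s + 1)*(s + 1)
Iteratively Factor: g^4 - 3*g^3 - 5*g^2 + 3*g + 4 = (g + 1)*(g^3 - 4*g^2 - g + 4) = (g - 1)*(g + 1)*(g^2 - 3*g - 4) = (g - 1)*(g + 1)^2*(g - 4)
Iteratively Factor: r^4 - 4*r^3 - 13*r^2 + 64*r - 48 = (r - 1)*(r^3 - 3*r^2 - 16*r + 48) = (r - 3)*(r - 1)*(r^2 - 16) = (r - 4)*(r - 3)*(r - 1)*(r + 4)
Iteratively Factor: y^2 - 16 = (y - 4)*(y + 4)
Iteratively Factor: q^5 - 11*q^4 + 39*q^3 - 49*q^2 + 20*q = (q - 1)*(q^4 - 10*q^3 + 29*q^2 - 20*q) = (q - 5)*(q - 1)*(q^3 - 5*q^2 + 4*q) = (q - 5)*(q - 1)^2*(q^2 - 4*q) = (q - 5)*(q - 4)*(q - 1)^2*(q)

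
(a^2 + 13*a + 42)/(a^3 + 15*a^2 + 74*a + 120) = (a + 7)/(a^2 + 9*a + 20)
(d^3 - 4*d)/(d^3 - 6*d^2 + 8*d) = (d + 2)/(d - 4)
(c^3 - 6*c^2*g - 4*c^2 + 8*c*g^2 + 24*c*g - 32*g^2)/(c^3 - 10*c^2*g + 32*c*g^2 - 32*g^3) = (c - 4)/(c - 4*g)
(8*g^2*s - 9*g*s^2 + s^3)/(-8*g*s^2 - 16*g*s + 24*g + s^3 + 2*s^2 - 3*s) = s*(-g + s)/(s^2 + 2*s - 3)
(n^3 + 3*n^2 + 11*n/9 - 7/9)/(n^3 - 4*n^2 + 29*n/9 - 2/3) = (3*n^2 + 10*n + 7)/(3*n^2 - 11*n + 6)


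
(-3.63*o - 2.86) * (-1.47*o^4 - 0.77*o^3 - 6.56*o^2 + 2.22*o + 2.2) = 5.3361*o^5 + 6.9993*o^4 + 26.015*o^3 + 10.703*o^2 - 14.3352*o - 6.292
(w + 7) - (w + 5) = 2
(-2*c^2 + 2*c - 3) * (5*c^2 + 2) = -10*c^4 + 10*c^3 - 19*c^2 + 4*c - 6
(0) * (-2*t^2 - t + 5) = 0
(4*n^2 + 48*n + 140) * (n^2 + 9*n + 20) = 4*n^4 + 84*n^3 + 652*n^2 + 2220*n + 2800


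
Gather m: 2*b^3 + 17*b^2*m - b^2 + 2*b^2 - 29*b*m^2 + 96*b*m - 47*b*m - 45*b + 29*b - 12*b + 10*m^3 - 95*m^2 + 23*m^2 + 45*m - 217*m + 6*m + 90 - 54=2*b^3 + b^2 - 28*b + 10*m^3 + m^2*(-29*b - 72) + m*(17*b^2 + 49*b - 166) + 36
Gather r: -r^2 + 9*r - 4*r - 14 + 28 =-r^2 + 5*r + 14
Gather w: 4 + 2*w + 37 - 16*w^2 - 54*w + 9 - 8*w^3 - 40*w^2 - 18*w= -8*w^3 - 56*w^2 - 70*w + 50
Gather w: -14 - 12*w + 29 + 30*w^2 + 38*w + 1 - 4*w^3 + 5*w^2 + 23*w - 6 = -4*w^3 + 35*w^2 + 49*w + 10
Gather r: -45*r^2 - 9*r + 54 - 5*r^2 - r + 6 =-50*r^2 - 10*r + 60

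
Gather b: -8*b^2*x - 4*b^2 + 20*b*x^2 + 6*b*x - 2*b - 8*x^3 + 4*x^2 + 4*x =b^2*(-8*x - 4) + b*(20*x^2 + 6*x - 2) - 8*x^3 + 4*x^2 + 4*x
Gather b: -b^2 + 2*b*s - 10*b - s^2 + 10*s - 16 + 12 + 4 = -b^2 + b*(2*s - 10) - s^2 + 10*s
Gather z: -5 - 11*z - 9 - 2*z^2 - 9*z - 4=-2*z^2 - 20*z - 18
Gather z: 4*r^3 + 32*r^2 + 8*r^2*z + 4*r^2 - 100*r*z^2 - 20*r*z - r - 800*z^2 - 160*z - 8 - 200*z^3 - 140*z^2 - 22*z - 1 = 4*r^3 + 36*r^2 - r - 200*z^3 + z^2*(-100*r - 940) + z*(8*r^2 - 20*r - 182) - 9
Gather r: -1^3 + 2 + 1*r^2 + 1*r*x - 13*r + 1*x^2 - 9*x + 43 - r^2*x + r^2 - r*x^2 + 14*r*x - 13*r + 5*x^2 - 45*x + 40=r^2*(2 - x) + r*(-x^2 + 15*x - 26) + 6*x^2 - 54*x + 84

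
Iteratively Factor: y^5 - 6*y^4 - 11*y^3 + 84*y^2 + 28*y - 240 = (y + 3)*(y^4 - 9*y^3 + 16*y^2 + 36*y - 80) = (y - 5)*(y + 3)*(y^3 - 4*y^2 - 4*y + 16) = (y - 5)*(y + 2)*(y + 3)*(y^2 - 6*y + 8) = (y - 5)*(y - 2)*(y + 2)*(y + 3)*(y - 4)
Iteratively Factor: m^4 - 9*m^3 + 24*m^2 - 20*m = (m - 2)*(m^3 - 7*m^2 + 10*m) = m*(m - 2)*(m^2 - 7*m + 10) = m*(m - 5)*(m - 2)*(m - 2)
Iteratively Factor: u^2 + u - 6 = (u - 2)*(u + 3)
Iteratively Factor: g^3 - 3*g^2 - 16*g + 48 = (g - 3)*(g^2 - 16) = (g - 3)*(g + 4)*(g - 4)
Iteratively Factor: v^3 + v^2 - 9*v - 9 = (v + 1)*(v^2 - 9) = (v - 3)*(v + 1)*(v + 3)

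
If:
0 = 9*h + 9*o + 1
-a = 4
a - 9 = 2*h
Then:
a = -4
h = -13/2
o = 115/18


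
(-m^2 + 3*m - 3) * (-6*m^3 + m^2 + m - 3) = 6*m^5 - 19*m^4 + 20*m^3 + 3*m^2 - 12*m + 9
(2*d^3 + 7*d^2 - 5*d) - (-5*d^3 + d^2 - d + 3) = 7*d^3 + 6*d^2 - 4*d - 3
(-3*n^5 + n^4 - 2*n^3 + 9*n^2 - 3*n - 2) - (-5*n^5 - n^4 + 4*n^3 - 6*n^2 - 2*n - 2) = 2*n^5 + 2*n^4 - 6*n^3 + 15*n^2 - n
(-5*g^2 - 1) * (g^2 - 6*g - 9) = -5*g^4 + 30*g^3 + 44*g^2 + 6*g + 9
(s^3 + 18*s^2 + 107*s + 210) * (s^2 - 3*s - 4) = s^5 + 15*s^4 + 49*s^3 - 183*s^2 - 1058*s - 840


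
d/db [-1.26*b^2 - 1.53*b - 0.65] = -2.52*b - 1.53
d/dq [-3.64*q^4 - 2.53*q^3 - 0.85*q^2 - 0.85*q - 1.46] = -14.56*q^3 - 7.59*q^2 - 1.7*q - 0.85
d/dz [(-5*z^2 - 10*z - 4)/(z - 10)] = (-5*z^2 + 100*z + 104)/(z^2 - 20*z + 100)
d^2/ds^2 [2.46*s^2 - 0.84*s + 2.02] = 4.92000000000000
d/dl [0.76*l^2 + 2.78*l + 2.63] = 1.52*l + 2.78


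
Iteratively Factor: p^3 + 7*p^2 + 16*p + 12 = (p + 3)*(p^2 + 4*p + 4) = (p + 2)*(p + 3)*(p + 2)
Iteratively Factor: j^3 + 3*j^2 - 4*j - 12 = (j + 3)*(j^2 - 4) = (j + 2)*(j + 3)*(j - 2)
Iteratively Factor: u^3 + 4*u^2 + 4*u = (u + 2)*(u^2 + 2*u) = (u + 2)^2*(u)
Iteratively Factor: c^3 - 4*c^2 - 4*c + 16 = (c - 4)*(c^2 - 4) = (c - 4)*(c + 2)*(c - 2)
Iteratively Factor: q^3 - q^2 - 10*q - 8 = (q + 1)*(q^2 - 2*q - 8) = (q + 1)*(q + 2)*(q - 4)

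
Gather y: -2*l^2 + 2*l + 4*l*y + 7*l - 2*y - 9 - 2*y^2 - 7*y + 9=-2*l^2 + 9*l - 2*y^2 + y*(4*l - 9)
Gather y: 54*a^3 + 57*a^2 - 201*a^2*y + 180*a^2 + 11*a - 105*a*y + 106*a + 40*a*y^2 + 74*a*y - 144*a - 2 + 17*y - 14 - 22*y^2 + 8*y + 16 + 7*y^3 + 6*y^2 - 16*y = 54*a^3 + 237*a^2 - 27*a + 7*y^3 + y^2*(40*a - 16) + y*(-201*a^2 - 31*a + 9)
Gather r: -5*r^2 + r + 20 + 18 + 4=-5*r^2 + r + 42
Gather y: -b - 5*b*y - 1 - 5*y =-b + y*(-5*b - 5) - 1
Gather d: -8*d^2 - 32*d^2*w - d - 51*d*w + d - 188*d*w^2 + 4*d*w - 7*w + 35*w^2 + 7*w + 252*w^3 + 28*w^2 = d^2*(-32*w - 8) + d*(-188*w^2 - 47*w) + 252*w^3 + 63*w^2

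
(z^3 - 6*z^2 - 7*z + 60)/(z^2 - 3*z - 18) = (z^2 - 9*z + 20)/(z - 6)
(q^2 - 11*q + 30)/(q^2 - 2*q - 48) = (-q^2 + 11*q - 30)/(-q^2 + 2*q + 48)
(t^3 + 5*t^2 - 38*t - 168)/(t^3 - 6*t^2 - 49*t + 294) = (t + 4)/(t - 7)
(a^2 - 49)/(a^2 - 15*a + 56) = (a + 7)/(a - 8)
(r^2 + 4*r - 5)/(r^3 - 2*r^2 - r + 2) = (r + 5)/(r^2 - r - 2)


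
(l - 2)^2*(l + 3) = l^3 - l^2 - 8*l + 12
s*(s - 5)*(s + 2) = s^3 - 3*s^2 - 10*s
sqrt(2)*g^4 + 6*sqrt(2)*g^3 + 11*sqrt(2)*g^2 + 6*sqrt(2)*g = g*(g + 2)*(g + 3)*(sqrt(2)*g + sqrt(2))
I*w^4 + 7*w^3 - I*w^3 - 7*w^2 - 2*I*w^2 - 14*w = w*(w - 2)*(w - 7*I)*(I*w + I)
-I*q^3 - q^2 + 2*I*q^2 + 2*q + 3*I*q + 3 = (q - 3)*(q - I)*(-I*q - I)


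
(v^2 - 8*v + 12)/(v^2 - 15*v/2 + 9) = 2*(v - 2)/(2*v - 3)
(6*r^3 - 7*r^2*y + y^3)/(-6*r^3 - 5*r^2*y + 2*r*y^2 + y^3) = (-r + y)/(r + y)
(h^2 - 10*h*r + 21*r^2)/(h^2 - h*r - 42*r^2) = (h - 3*r)/(h + 6*r)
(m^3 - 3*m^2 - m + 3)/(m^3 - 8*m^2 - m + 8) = (m - 3)/(m - 8)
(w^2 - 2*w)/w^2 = (w - 2)/w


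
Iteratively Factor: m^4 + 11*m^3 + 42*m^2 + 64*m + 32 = (m + 4)*(m^3 + 7*m^2 + 14*m + 8) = (m + 2)*(m + 4)*(m^2 + 5*m + 4) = (m + 2)*(m + 4)^2*(m + 1)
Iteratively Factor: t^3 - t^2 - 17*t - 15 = (t + 1)*(t^2 - 2*t - 15) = (t - 5)*(t + 1)*(t + 3)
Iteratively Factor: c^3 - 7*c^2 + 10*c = (c)*(c^2 - 7*c + 10) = c*(c - 5)*(c - 2)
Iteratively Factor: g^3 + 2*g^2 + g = (g + 1)*(g^2 + g) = g*(g + 1)*(g + 1)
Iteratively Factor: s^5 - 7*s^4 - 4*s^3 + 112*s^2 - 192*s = (s - 4)*(s^4 - 3*s^3 - 16*s^2 + 48*s) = (s - 4)*(s + 4)*(s^3 - 7*s^2 + 12*s) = (s - 4)*(s - 3)*(s + 4)*(s^2 - 4*s) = s*(s - 4)*(s - 3)*(s + 4)*(s - 4)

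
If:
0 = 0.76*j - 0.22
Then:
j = 0.29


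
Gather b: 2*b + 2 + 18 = 2*b + 20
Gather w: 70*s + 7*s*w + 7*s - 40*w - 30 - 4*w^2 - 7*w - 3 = 77*s - 4*w^2 + w*(7*s - 47) - 33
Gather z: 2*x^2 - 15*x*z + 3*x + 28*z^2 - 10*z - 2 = 2*x^2 + 3*x + 28*z^2 + z*(-15*x - 10) - 2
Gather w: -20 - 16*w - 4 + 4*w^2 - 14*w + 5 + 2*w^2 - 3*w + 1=6*w^2 - 33*w - 18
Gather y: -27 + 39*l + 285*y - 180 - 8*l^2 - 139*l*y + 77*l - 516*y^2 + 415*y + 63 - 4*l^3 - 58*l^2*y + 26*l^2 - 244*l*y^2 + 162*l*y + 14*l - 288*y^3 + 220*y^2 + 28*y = -4*l^3 + 18*l^2 + 130*l - 288*y^3 + y^2*(-244*l - 296) + y*(-58*l^2 + 23*l + 728) - 144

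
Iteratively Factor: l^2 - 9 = (l - 3)*(l + 3)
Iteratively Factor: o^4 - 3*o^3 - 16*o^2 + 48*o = (o)*(o^3 - 3*o^2 - 16*o + 48) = o*(o - 4)*(o^2 + o - 12) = o*(o - 4)*(o + 4)*(o - 3)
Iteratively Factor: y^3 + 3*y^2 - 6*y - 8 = (y + 4)*(y^2 - y - 2) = (y + 1)*(y + 4)*(y - 2)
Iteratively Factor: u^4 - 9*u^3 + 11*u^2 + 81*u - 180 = (u - 5)*(u^3 - 4*u^2 - 9*u + 36) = (u - 5)*(u - 4)*(u^2 - 9) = (u - 5)*(u - 4)*(u + 3)*(u - 3)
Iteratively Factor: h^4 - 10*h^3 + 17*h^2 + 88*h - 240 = (h - 4)*(h^3 - 6*h^2 - 7*h + 60) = (h - 5)*(h - 4)*(h^2 - h - 12) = (h - 5)*(h - 4)^2*(h + 3)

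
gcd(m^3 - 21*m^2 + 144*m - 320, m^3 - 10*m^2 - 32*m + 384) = m^2 - 16*m + 64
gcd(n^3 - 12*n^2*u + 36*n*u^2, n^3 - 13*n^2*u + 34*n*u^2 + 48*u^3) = -n + 6*u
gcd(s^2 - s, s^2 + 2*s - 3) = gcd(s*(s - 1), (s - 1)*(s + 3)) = s - 1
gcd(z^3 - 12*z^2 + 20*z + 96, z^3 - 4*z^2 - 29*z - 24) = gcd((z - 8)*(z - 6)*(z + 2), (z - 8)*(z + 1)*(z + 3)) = z - 8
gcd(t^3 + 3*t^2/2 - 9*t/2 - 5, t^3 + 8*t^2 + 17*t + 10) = t + 1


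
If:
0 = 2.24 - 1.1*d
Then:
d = 2.04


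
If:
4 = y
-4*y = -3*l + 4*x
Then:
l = 4*x/3 + 16/3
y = 4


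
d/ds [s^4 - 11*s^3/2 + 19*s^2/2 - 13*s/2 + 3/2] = 4*s^3 - 33*s^2/2 + 19*s - 13/2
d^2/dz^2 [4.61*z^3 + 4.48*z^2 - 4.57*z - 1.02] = 27.66*z + 8.96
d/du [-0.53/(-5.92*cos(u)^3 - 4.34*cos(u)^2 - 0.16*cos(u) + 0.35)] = (9.4128*cos(u)^2 + 4.6004*cos(u) + 0.0848)*sin(u)/(5.92*cos(u)^3 + 4.34*cos(u)^2 + 0.16*cos(u) - 0.35)^2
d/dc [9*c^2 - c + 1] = 18*c - 1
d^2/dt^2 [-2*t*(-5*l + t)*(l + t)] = 16*l - 12*t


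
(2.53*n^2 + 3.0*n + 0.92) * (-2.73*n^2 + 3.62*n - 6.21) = -6.9069*n^4 + 0.9686*n^3 - 7.3629*n^2 - 15.2996*n - 5.7132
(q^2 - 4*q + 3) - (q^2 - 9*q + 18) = 5*q - 15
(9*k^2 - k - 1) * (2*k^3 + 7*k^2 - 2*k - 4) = 18*k^5 + 61*k^4 - 27*k^3 - 41*k^2 + 6*k + 4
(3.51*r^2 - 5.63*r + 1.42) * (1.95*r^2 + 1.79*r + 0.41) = 6.8445*r^4 - 4.6956*r^3 - 5.8696*r^2 + 0.2335*r + 0.5822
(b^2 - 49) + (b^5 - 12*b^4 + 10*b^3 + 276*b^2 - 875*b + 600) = b^5 - 12*b^4 + 10*b^3 + 277*b^2 - 875*b + 551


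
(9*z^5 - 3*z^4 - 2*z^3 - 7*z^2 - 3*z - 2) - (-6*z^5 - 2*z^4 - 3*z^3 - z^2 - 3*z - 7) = 15*z^5 - z^4 + z^3 - 6*z^2 + 5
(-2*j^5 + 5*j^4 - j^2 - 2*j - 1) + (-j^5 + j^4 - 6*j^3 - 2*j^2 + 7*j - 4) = -3*j^5 + 6*j^4 - 6*j^3 - 3*j^2 + 5*j - 5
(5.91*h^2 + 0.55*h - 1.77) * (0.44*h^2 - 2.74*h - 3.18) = 2.6004*h^4 - 15.9514*h^3 - 21.0796*h^2 + 3.1008*h + 5.6286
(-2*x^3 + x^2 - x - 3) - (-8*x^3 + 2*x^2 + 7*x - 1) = 6*x^3 - x^2 - 8*x - 2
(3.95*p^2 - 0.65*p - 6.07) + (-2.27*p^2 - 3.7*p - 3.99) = 1.68*p^2 - 4.35*p - 10.06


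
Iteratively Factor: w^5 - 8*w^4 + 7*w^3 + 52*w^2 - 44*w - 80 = (w + 1)*(w^4 - 9*w^3 + 16*w^2 + 36*w - 80) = (w - 5)*(w + 1)*(w^3 - 4*w^2 - 4*w + 16) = (w - 5)*(w + 1)*(w + 2)*(w^2 - 6*w + 8) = (w - 5)*(w - 4)*(w + 1)*(w + 2)*(w - 2)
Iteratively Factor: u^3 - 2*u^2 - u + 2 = (u + 1)*(u^2 - 3*u + 2) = (u - 1)*(u + 1)*(u - 2)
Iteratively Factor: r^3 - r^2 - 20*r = (r - 5)*(r^2 + 4*r) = r*(r - 5)*(r + 4)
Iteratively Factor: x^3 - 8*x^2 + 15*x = (x - 3)*(x^2 - 5*x) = x*(x - 3)*(x - 5)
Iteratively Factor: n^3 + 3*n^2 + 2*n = (n + 2)*(n^2 + n) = n*(n + 2)*(n + 1)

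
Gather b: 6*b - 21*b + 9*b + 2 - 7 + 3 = -6*b - 2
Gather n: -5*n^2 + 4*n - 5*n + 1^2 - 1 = -5*n^2 - n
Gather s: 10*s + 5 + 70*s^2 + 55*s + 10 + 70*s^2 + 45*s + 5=140*s^2 + 110*s + 20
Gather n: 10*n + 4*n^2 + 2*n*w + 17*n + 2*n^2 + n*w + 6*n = 6*n^2 + n*(3*w + 33)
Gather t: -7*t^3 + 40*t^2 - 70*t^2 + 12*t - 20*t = -7*t^3 - 30*t^2 - 8*t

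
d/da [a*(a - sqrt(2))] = 2*a - sqrt(2)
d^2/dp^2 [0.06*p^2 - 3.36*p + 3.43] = 0.120000000000000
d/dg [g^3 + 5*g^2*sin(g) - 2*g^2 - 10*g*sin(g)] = 5*g^2*cos(g) + 3*g^2 - 10*sqrt(2)*g*cos(g + pi/4) - 4*g - 10*sin(g)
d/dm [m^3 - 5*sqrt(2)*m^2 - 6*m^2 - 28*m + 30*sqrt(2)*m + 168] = 3*m^2 - 10*sqrt(2)*m - 12*m - 28 + 30*sqrt(2)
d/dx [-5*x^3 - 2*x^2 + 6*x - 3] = -15*x^2 - 4*x + 6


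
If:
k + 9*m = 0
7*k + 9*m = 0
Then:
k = 0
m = 0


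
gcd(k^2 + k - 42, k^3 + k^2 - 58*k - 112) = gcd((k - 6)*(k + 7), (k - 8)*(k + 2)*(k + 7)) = k + 7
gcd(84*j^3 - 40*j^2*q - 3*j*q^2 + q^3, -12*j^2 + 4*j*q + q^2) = -12*j^2 + 4*j*q + q^2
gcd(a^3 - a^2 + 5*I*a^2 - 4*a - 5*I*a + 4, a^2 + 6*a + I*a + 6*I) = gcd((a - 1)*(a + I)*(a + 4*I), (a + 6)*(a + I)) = a + I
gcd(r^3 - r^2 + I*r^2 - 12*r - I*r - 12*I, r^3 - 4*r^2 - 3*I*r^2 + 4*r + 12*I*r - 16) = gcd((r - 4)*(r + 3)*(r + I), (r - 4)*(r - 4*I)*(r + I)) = r^2 + r*(-4 + I) - 4*I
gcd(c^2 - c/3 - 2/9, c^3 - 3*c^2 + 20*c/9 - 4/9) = c - 2/3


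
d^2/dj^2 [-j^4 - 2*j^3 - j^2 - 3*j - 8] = -12*j^2 - 12*j - 2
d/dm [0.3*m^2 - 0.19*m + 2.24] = 0.6*m - 0.19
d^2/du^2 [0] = 0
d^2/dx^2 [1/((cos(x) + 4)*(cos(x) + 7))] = (-4*sin(x)^4 + 11*sin(x)^2 + 1397*cos(x)/4 - 33*cos(3*x)/4 + 179)/((cos(x) + 4)^3*(cos(x) + 7)^3)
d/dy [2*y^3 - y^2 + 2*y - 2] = 6*y^2 - 2*y + 2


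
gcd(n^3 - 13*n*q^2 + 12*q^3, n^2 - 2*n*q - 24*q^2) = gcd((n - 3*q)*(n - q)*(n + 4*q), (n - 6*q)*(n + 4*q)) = n + 4*q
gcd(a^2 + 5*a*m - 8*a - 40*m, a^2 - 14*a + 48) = a - 8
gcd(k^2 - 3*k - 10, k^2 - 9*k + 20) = k - 5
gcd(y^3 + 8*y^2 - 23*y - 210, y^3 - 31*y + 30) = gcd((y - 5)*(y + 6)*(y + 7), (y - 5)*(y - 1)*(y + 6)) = y^2 + y - 30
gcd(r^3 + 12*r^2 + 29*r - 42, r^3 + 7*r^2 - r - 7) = r^2 + 6*r - 7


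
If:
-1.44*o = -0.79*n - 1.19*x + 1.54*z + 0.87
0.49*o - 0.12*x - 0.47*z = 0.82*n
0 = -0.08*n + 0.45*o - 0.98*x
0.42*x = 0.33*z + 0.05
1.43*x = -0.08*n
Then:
No Solution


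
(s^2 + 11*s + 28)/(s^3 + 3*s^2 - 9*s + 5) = (s^2 + 11*s + 28)/(s^3 + 3*s^2 - 9*s + 5)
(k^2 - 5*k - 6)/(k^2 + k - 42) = (k + 1)/(k + 7)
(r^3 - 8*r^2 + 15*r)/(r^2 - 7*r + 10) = r*(r - 3)/(r - 2)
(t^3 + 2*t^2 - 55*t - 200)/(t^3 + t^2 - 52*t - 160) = (t + 5)/(t + 4)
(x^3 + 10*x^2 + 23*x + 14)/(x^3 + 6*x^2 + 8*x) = (x^2 + 8*x + 7)/(x*(x + 4))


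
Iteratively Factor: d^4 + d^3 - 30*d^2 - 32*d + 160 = (d - 5)*(d^3 + 6*d^2 - 32) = (d - 5)*(d - 2)*(d^2 + 8*d + 16) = (d - 5)*(d - 2)*(d + 4)*(d + 4)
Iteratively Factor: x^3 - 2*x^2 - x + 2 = (x + 1)*(x^2 - 3*x + 2) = (x - 1)*(x + 1)*(x - 2)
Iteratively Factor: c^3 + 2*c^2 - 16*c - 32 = (c + 2)*(c^2 - 16) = (c + 2)*(c + 4)*(c - 4)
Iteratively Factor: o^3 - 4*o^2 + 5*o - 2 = (o - 1)*(o^2 - 3*o + 2) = (o - 1)^2*(o - 2)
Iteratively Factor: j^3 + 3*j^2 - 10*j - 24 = (j + 2)*(j^2 + j - 12) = (j + 2)*(j + 4)*(j - 3)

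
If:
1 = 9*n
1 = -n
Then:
No Solution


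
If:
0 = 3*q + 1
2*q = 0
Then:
No Solution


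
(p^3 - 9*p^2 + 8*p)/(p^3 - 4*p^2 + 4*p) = (p^2 - 9*p + 8)/(p^2 - 4*p + 4)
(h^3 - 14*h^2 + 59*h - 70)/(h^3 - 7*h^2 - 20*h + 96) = (h^3 - 14*h^2 + 59*h - 70)/(h^3 - 7*h^2 - 20*h + 96)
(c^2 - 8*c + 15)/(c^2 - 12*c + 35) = (c - 3)/(c - 7)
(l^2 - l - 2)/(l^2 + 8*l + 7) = (l - 2)/(l + 7)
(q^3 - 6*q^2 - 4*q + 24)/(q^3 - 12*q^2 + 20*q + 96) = (q - 2)/(q - 8)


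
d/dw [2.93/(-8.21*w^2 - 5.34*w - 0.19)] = (48.1106*w + 15.6462)/(8.21*w^2 + 5.34*w + 0.19)^2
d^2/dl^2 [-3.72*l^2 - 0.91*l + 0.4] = -7.44000000000000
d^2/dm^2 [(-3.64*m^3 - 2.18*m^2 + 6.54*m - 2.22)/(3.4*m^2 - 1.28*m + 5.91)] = (1.13686837721616e-13*m^5 - 2.8421709430404e-14*m^4 + 266.586848*m^3 + 274.065552*m^2 - 1493.349624*m + 28.603932)/(39.304*m^6 - 44.3904*m^5 + 221.67048*m^4 - 156.419072*m^3 + 385.315452*m^2 - 134.123904*m + 206.425071)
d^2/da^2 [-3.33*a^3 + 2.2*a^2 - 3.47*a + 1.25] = 4.4 - 19.98*a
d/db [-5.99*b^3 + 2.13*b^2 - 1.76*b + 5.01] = -17.97*b^2 + 4.26*b - 1.76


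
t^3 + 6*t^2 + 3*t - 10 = (t - 1)*(t + 2)*(t + 5)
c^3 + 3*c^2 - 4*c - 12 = (c - 2)*(c + 2)*(c + 3)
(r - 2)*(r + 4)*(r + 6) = r^3 + 8*r^2 + 4*r - 48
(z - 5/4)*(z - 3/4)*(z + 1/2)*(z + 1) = z^4 - z^3/2 - 25*z^2/16 + 13*z/32 + 15/32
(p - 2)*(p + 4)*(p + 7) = p^3 + 9*p^2 + 6*p - 56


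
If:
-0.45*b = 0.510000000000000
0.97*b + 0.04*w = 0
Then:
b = -1.13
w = 27.48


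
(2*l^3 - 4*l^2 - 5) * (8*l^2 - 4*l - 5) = 16*l^5 - 40*l^4 + 6*l^3 - 20*l^2 + 20*l + 25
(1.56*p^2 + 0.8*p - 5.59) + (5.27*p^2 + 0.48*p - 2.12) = 6.83*p^2 + 1.28*p - 7.71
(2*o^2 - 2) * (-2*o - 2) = -4*o^3 - 4*o^2 + 4*o + 4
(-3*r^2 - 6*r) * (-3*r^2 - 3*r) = 9*r^4 + 27*r^3 + 18*r^2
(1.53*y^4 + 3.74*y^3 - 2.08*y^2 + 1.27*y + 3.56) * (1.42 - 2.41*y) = -3.6873*y^5 - 6.8408*y^4 + 10.3236*y^3 - 6.0143*y^2 - 6.7762*y + 5.0552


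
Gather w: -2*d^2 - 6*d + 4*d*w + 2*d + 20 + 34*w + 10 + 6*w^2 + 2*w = -2*d^2 - 4*d + 6*w^2 + w*(4*d + 36) + 30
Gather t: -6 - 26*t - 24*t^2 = -24*t^2 - 26*t - 6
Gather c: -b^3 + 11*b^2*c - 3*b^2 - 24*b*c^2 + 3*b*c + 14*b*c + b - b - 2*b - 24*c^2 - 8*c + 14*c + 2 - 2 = -b^3 - 3*b^2 - 2*b + c^2*(-24*b - 24) + c*(11*b^2 + 17*b + 6)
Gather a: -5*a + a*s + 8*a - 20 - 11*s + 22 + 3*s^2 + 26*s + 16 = a*(s + 3) + 3*s^2 + 15*s + 18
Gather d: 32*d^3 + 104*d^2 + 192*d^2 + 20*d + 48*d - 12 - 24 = 32*d^3 + 296*d^2 + 68*d - 36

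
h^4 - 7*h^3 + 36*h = h*(h - 6)*(h - 3)*(h + 2)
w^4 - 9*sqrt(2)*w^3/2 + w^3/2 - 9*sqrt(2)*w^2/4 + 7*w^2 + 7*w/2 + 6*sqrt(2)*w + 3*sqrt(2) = (w + 1/2)*(w - 3*sqrt(2))*(w - 2*sqrt(2))*(w + sqrt(2)/2)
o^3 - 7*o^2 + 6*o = o*(o - 6)*(o - 1)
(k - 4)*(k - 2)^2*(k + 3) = k^4 - 5*k^3 - 4*k^2 + 44*k - 48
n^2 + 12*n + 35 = (n + 5)*(n + 7)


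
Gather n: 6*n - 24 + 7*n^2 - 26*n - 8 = 7*n^2 - 20*n - 32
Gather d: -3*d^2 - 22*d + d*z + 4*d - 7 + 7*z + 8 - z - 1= -3*d^2 + d*(z - 18) + 6*z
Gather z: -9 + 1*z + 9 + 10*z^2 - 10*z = 10*z^2 - 9*z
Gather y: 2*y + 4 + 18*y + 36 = 20*y + 40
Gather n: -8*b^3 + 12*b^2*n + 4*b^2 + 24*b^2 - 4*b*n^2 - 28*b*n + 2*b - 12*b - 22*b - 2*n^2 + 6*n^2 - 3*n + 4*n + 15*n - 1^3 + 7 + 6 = -8*b^3 + 28*b^2 - 32*b + n^2*(4 - 4*b) + n*(12*b^2 - 28*b + 16) + 12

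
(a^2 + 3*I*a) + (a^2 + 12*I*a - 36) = 2*a^2 + 15*I*a - 36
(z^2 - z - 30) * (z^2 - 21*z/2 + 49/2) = z^4 - 23*z^3/2 + 5*z^2 + 581*z/2 - 735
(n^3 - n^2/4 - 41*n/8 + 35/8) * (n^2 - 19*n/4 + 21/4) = n^5 - 5*n^4 + 21*n^3/16 + 877*n^2/32 - 763*n/16 + 735/32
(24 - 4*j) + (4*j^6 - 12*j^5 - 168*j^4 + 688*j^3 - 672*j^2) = 4*j^6 - 12*j^5 - 168*j^4 + 688*j^3 - 672*j^2 - 4*j + 24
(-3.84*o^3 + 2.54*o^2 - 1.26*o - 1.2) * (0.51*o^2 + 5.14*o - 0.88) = -1.9584*o^5 - 18.4422*o^4 + 15.7922*o^3 - 9.3236*o^2 - 5.0592*o + 1.056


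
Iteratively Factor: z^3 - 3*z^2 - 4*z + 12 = (z + 2)*(z^2 - 5*z + 6) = (z - 2)*(z + 2)*(z - 3)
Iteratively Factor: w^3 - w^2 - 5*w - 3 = (w + 1)*(w^2 - 2*w - 3) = (w + 1)^2*(w - 3)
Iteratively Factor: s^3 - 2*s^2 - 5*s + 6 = (s - 1)*(s^2 - s - 6) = (s - 3)*(s - 1)*(s + 2)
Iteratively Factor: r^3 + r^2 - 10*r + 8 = (r - 1)*(r^2 + 2*r - 8) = (r - 2)*(r - 1)*(r + 4)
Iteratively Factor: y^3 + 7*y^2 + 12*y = (y + 4)*(y^2 + 3*y) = (y + 3)*(y + 4)*(y)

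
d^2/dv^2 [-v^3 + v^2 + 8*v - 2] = 2 - 6*v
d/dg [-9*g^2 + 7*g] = 7 - 18*g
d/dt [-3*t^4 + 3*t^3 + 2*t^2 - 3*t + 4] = -12*t^3 + 9*t^2 + 4*t - 3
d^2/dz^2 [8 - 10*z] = 0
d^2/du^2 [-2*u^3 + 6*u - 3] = -12*u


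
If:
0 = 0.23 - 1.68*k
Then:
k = 0.14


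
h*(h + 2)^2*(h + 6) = h^4 + 10*h^3 + 28*h^2 + 24*h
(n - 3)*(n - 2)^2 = n^3 - 7*n^2 + 16*n - 12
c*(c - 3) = c^2 - 3*c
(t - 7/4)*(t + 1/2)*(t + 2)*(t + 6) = t^4 + 27*t^3/4 + 9*t^2/8 - 22*t - 21/2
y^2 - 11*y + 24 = (y - 8)*(y - 3)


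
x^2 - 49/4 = (x - 7/2)*(x + 7/2)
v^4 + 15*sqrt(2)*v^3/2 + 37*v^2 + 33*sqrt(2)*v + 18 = (v + sqrt(2)/2)*(v + sqrt(2))*(v + 3*sqrt(2))^2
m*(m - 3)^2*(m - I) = m^4 - 6*m^3 - I*m^3 + 9*m^2 + 6*I*m^2 - 9*I*m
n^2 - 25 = (n - 5)*(n + 5)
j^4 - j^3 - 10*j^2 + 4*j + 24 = (j - 3)*(j - 2)*(j + 2)^2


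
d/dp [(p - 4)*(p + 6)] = 2*p + 2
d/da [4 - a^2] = -2*a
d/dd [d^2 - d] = 2*d - 1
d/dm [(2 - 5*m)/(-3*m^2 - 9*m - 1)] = (-15*m^2 + 12*m + 23)/(9*m^4 + 54*m^3 + 87*m^2 + 18*m + 1)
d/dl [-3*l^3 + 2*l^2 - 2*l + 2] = -9*l^2 + 4*l - 2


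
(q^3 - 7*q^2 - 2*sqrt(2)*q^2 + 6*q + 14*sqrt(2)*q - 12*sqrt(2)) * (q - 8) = q^4 - 15*q^3 - 2*sqrt(2)*q^3 + 30*sqrt(2)*q^2 + 62*q^2 - 124*sqrt(2)*q - 48*q + 96*sqrt(2)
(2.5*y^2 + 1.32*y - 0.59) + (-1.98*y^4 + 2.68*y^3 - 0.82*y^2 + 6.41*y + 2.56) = -1.98*y^4 + 2.68*y^3 + 1.68*y^2 + 7.73*y + 1.97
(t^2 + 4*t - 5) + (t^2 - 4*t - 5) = 2*t^2 - 10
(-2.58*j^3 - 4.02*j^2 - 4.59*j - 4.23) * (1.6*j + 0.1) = -4.128*j^4 - 6.69*j^3 - 7.746*j^2 - 7.227*j - 0.423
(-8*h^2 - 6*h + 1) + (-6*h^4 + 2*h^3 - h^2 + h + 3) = -6*h^4 + 2*h^3 - 9*h^2 - 5*h + 4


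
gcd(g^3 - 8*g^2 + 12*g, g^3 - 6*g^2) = g^2 - 6*g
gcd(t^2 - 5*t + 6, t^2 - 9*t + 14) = t - 2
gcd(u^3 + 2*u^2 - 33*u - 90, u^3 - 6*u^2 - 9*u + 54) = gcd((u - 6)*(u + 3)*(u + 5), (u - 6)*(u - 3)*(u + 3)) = u^2 - 3*u - 18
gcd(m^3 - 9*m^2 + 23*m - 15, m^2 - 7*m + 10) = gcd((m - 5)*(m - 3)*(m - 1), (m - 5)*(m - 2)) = m - 5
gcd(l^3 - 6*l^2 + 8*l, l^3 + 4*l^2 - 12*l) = l^2 - 2*l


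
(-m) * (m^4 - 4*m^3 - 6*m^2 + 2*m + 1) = -m^5 + 4*m^4 + 6*m^3 - 2*m^2 - m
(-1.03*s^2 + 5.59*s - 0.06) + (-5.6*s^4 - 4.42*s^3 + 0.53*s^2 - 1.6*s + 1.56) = -5.6*s^4 - 4.42*s^3 - 0.5*s^2 + 3.99*s + 1.5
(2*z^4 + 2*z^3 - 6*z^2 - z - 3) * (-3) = -6*z^4 - 6*z^3 + 18*z^2 + 3*z + 9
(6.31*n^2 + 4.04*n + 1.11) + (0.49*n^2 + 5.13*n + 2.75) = 6.8*n^2 + 9.17*n + 3.86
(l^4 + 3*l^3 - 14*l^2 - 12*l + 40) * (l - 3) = l^5 - 23*l^3 + 30*l^2 + 76*l - 120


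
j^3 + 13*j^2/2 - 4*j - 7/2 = (j - 1)*(j + 1/2)*(j + 7)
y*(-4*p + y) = -4*p*y + y^2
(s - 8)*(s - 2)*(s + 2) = s^3 - 8*s^2 - 4*s + 32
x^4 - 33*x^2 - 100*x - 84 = (x - 7)*(x + 2)^2*(x + 3)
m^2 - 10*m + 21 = (m - 7)*(m - 3)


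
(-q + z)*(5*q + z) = -5*q^2 + 4*q*z + z^2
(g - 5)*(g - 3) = g^2 - 8*g + 15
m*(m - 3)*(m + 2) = m^3 - m^2 - 6*m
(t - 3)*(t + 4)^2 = t^3 + 5*t^2 - 8*t - 48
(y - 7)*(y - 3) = y^2 - 10*y + 21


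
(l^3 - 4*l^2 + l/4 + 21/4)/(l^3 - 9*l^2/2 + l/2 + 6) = (l - 7/2)/(l - 4)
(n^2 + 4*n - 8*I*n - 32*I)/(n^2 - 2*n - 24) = (n - 8*I)/(n - 6)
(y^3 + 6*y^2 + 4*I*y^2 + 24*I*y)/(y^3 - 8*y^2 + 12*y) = (y^2 + y*(6 + 4*I) + 24*I)/(y^2 - 8*y + 12)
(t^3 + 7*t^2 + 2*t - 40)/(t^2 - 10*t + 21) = (t^3 + 7*t^2 + 2*t - 40)/(t^2 - 10*t + 21)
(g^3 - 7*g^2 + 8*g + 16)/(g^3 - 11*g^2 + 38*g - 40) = (g^2 - 3*g - 4)/(g^2 - 7*g + 10)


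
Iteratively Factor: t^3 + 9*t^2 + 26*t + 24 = (t + 3)*(t^2 + 6*t + 8) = (t + 2)*(t + 3)*(t + 4)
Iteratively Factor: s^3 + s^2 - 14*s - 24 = (s + 2)*(s^2 - s - 12) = (s - 4)*(s + 2)*(s + 3)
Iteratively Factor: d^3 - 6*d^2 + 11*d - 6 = (d - 1)*(d^2 - 5*d + 6) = (d - 2)*(d - 1)*(d - 3)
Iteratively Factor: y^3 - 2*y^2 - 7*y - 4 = (y - 4)*(y^2 + 2*y + 1) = (y - 4)*(y + 1)*(y + 1)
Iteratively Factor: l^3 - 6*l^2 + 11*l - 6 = (l - 2)*(l^2 - 4*l + 3) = (l - 2)*(l - 1)*(l - 3)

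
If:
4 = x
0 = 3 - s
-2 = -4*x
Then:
No Solution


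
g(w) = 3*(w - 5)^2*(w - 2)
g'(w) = 3*(w - 5)^2 + 3*(w - 2)*(2*w - 10) = 9*(w - 5)*(w - 3)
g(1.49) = -18.85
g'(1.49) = 47.70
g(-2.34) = -701.46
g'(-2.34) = 352.76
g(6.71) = 41.32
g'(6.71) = 57.10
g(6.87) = 51.09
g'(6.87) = 65.13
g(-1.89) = -554.00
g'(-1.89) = 303.23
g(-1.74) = -509.70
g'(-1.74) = 287.53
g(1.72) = -9.04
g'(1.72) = 37.79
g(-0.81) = -284.56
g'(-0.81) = 199.22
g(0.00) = -150.00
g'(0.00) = 135.00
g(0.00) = -150.00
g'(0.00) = 135.00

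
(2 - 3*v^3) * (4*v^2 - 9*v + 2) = -12*v^5 + 27*v^4 - 6*v^3 + 8*v^2 - 18*v + 4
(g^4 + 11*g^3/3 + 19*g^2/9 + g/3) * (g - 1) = g^5 + 8*g^4/3 - 14*g^3/9 - 16*g^2/9 - g/3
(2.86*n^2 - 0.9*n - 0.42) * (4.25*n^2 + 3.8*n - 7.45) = 12.155*n^4 + 7.043*n^3 - 26.512*n^2 + 5.109*n + 3.129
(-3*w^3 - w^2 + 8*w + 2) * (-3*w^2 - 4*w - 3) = 9*w^5 + 15*w^4 - 11*w^3 - 35*w^2 - 32*w - 6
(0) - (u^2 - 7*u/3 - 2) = -u^2 + 7*u/3 + 2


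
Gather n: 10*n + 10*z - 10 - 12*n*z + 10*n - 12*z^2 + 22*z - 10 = n*(20 - 12*z) - 12*z^2 + 32*z - 20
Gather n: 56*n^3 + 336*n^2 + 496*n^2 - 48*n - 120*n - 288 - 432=56*n^3 + 832*n^2 - 168*n - 720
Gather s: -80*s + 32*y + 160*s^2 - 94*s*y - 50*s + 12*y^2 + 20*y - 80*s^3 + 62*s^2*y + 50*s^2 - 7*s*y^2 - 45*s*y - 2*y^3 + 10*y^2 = -80*s^3 + s^2*(62*y + 210) + s*(-7*y^2 - 139*y - 130) - 2*y^3 + 22*y^2 + 52*y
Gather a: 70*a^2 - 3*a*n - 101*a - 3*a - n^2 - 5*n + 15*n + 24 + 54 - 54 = 70*a^2 + a*(-3*n - 104) - n^2 + 10*n + 24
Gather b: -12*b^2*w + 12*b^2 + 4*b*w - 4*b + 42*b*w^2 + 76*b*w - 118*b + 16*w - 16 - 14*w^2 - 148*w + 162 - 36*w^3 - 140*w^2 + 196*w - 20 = b^2*(12 - 12*w) + b*(42*w^2 + 80*w - 122) - 36*w^3 - 154*w^2 + 64*w + 126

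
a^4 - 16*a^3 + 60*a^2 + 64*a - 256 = (a - 8)^2*(a - 2)*(a + 2)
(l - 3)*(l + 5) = l^2 + 2*l - 15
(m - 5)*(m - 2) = m^2 - 7*m + 10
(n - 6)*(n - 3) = n^2 - 9*n + 18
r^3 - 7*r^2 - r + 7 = (r - 7)*(r - 1)*(r + 1)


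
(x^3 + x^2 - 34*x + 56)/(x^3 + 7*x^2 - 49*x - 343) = (x^2 - 6*x + 8)/(x^2 - 49)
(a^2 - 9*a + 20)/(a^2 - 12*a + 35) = (a - 4)/(a - 7)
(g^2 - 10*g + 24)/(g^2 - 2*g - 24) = (g - 4)/(g + 4)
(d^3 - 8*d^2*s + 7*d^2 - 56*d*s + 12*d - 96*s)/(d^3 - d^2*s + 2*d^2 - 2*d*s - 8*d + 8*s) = (-d^2 + 8*d*s - 3*d + 24*s)/(-d^2 + d*s + 2*d - 2*s)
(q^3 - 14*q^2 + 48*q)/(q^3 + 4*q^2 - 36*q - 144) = q*(q - 8)/(q^2 + 10*q + 24)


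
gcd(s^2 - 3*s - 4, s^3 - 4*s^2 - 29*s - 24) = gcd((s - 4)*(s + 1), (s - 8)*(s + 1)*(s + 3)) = s + 1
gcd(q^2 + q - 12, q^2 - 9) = q - 3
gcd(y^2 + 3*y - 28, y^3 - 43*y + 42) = y + 7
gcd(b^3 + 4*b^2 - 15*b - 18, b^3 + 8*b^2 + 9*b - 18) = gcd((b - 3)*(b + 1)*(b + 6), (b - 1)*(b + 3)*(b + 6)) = b + 6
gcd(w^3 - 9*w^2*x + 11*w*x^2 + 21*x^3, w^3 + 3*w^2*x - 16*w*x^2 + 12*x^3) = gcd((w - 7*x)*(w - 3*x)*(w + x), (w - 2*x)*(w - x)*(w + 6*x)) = 1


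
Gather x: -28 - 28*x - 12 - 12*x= -40*x - 40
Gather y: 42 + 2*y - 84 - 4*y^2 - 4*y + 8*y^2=4*y^2 - 2*y - 42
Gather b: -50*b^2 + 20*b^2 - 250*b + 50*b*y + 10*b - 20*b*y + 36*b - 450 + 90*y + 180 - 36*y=-30*b^2 + b*(30*y - 204) + 54*y - 270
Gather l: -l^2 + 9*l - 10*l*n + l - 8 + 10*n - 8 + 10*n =-l^2 + l*(10 - 10*n) + 20*n - 16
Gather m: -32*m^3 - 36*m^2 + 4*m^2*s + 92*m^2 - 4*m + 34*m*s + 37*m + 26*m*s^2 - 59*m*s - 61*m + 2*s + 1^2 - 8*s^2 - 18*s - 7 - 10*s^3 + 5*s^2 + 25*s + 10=-32*m^3 + m^2*(4*s + 56) + m*(26*s^2 - 25*s - 28) - 10*s^3 - 3*s^2 + 9*s + 4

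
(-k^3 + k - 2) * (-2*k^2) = 2*k^5 - 2*k^3 + 4*k^2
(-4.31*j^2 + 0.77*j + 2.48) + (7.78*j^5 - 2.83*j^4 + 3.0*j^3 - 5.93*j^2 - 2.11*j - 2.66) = 7.78*j^5 - 2.83*j^4 + 3.0*j^3 - 10.24*j^2 - 1.34*j - 0.18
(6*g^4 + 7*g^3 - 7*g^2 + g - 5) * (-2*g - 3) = -12*g^5 - 32*g^4 - 7*g^3 + 19*g^2 + 7*g + 15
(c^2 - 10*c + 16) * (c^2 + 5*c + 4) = c^4 - 5*c^3 - 30*c^2 + 40*c + 64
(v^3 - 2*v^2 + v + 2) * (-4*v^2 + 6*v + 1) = -4*v^5 + 14*v^4 - 15*v^3 - 4*v^2 + 13*v + 2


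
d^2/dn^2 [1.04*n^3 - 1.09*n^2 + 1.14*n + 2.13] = 6.24*n - 2.18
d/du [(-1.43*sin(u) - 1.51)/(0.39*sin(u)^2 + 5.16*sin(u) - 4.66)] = (0.5577*sin(u)^2 + 1.1778*sin(u) + 14.4554)*cos(u)/(0.1521*sin(u)^4 + 4.0248*sin(u)^3 + 22.9908*sin(u)^2 - 48.0912*sin(u) + 21.7156)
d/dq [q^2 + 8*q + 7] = 2*q + 8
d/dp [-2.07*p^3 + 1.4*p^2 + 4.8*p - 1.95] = -6.21*p^2 + 2.8*p + 4.8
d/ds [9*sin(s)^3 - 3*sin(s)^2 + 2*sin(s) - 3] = (27*sin(s)^2 - 6*sin(s) + 2)*cos(s)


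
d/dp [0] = 0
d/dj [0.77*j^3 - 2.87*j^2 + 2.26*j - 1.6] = 2.31*j^2 - 5.74*j + 2.26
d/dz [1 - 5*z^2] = -10*z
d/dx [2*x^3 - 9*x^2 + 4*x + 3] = 6*x^2 - 18*x + 4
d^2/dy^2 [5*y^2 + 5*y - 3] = 10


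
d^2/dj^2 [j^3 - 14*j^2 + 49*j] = 6*j - 28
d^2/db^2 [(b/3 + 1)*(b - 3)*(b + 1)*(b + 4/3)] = 4*b^2 + 14*b/3 - 46/9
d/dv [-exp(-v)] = exp(-v)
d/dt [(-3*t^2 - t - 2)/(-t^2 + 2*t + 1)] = (-7*t^2 - 10*t + 3)/(t^4 - 4*t^3 + 2*t^2 + 4*t + 1)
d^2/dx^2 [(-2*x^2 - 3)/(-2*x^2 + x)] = 2*(4*x^3 + 36*x^2 - 18*x + 3)/(x^3*(8*x^3 - 12*x^2 + 6*x - 1))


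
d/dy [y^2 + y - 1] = 2*y + 1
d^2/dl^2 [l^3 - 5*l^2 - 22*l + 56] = 6*l - 10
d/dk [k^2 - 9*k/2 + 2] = 2*k - 9/2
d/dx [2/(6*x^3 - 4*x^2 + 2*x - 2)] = (-9*x^2 + 4*x - 1)/(3*x^3 - 2*x^2 + x - 1)^2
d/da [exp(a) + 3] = exp(a)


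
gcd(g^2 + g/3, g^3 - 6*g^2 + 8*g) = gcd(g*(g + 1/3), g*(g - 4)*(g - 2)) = g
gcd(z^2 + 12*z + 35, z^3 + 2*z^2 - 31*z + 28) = z + 7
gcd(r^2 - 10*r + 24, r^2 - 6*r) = r - 6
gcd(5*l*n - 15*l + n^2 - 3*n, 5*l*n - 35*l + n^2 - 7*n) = 5*l + n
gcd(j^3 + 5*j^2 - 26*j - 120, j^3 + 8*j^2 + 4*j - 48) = j^2 + 10*j + 24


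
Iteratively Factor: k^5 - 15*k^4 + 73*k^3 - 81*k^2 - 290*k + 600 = (k - 5)*(k^4 - 10*k^3 + 23*k^2 + 34*k - 120) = (k - 5)*(k + 2)*(k^3 - 12*k^2 + 47*k - 60) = (k - 5)*(k - 4)*(k + 2)*(k^2 - 8*k + 15) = (k - 5)*(k - 4)*(k - 3)*(k + 2)*(k - 5)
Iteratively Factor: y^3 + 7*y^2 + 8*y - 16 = (y + 4)*(y^2 + 3*y - 4) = (y + 4)^2*(y - 1)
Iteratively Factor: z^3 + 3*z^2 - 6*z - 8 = (z + 4)*(z^2 - z - 2) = (z - 2)*(z + 4)*(z + 1)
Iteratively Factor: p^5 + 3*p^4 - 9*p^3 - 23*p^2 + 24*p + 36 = (p - 2)*(p^4 + 5*p^3 + p^2 - 21*p - 18) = (p - 2)*(p + 3)*(p^3 + 2*p^2 - 5*p - 6) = (p - 2)*(p + 3)^2*(p^2 - p - 2) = (p - 2)*(p + 1)*(p + 3)^2*(p - 2)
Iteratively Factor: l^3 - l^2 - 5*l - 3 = (l + 1)*(l^2 - 2*l - 3) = (l + 1)^2*(l - 3)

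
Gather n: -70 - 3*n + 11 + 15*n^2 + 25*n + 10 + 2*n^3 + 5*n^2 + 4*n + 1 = 2*n^3 + 20*n^2 + 26*n - 48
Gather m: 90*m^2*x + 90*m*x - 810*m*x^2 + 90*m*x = 90*m^2*x + m*(-810*x^2 + 180*x)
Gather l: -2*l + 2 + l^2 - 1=l^2 - 2*l + 1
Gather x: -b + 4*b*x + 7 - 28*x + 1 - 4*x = -b + x*(4*b - 32) + 8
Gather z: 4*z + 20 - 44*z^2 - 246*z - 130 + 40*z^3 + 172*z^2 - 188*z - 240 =40*z^3 + 128*z^2 - 430*z - 350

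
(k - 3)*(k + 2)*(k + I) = k^3 - k^2 + I*k^2 - 6*k - I*k - 6*I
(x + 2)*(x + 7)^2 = x^3 + 16*x^2 + 77*x + 98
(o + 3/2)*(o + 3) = o^2 + 9*o/2 + 9/2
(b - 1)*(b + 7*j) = b^2 + 7*b*j - b - 7*j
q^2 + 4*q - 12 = (q - 2)*(q + 6)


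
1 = 1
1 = 1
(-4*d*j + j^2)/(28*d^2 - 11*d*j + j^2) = -j/(7*d - j)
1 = 1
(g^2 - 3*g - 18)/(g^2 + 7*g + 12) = (g - 6)/(g + 4)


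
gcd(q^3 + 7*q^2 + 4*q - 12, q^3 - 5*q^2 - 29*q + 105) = 1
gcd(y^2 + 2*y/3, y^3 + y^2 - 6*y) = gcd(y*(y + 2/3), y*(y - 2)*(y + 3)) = y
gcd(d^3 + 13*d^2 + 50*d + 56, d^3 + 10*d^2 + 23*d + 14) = d^2 + 9*d + 14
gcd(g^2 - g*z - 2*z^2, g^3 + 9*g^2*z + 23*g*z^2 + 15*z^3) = g + z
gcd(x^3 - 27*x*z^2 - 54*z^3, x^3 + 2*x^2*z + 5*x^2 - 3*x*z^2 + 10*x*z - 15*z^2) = x + 3*z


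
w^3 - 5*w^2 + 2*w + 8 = (w - 4)*(w - 2)*(w + 1)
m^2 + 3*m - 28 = (m - 4)*(m + 7)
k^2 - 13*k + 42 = (k - 7)*(k - 6)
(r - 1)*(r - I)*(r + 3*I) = r^3 - r^2 + 2*I*r^2 + 3*r - 2*I*r - 3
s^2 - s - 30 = (s - 6)*(s + 5)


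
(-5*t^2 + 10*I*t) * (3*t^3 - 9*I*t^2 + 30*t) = -15*t^5 + 75*I*t^4 - 60*t^3 + 300*I*t^2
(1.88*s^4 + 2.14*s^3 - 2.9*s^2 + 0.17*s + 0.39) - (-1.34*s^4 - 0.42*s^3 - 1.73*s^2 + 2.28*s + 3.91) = 3.22*s^4 + 2.56*s^3 - 1.17*s^2 - 2.11*s - 3.52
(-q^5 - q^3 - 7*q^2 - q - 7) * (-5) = 5*q^5 + 5*q^3 + 35*q^2 + 5*q + 35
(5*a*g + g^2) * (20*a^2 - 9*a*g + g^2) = 100*a^3*g - 25*a^2*g^2 - 4*a*g^3 + g^4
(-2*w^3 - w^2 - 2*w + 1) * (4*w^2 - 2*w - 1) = -8*w^5 - 4*w^3 + 9*w^2 - 1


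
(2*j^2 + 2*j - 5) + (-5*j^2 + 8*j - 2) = -3*j^2 + 10*j - 7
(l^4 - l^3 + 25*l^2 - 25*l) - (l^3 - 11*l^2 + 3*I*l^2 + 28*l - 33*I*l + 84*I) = l^4 - 2*l^3 + 36*l^2 - 3*I*l^2 - 53*l + 33*I*l - 84*I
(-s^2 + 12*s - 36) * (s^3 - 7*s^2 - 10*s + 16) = -s^5 + 19*s^4 - 110*s^3 + 116*s^2 + 552*s - 576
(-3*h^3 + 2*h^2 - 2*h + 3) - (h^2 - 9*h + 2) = -3*h^3 + h^2 + 7*h + 1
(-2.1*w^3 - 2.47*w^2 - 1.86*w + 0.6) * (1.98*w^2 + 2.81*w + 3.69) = -4.158*w^5 - 10.7916*w^4 - 18.3725*w^3 - 13.1529*w^2 - 5.1774*w + 2.214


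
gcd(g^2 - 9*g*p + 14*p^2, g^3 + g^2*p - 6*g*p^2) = -g + 2*p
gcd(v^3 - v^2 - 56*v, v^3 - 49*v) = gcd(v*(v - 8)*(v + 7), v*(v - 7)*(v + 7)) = v^2 + 7*v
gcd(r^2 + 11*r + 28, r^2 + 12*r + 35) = r + 7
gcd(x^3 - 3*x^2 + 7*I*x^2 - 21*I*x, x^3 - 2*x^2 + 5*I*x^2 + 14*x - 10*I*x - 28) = x + 7*I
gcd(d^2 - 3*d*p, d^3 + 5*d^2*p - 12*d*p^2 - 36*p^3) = -d + 3*p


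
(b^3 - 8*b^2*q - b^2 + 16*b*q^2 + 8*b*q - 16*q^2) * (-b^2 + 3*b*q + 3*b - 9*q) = -b^5 + 11*b^4*q + 4*b^4 - 40*b^3*q^2 - 44*b^3*q - 3*b^3 + 48*b^2*q^3 + 160*b^2*q^2 + 33*b^2*q - 192*b*q^3 - 120*b*q^2 + 144*q^3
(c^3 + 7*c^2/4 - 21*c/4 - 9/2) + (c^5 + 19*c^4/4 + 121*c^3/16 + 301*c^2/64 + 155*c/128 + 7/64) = c^5 + 19*c^4/4 + 137*c^3/16 + 413*c^2/64 - 517*c/128 - 281/64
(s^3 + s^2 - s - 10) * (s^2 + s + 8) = s^5 + 2*s^4 + 8*s^3 - 3*s^2 - 18*s - 80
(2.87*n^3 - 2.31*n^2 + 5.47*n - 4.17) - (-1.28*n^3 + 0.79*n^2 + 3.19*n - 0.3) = 4.15*n^3 - 3.1*n^2 + 2.28*n - 3.87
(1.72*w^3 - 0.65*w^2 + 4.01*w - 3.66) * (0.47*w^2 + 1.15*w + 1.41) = 0.8084*w^5 + 1.6725*w^4 + 3.5624*w^3 + 1.9748*w^2 + 1.4451*w - 5.1606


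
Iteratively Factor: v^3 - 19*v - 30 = (v + 2)*(v^2 - 2*v - 15) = (v - 5)*(v + 2)*(v + 3)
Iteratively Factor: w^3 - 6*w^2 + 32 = (w - 4)*(w^2 - 2*w - 8) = (w - 4)*(w + 2)*(w - 4)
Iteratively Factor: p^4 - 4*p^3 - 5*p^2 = (p)*(p^3 - 4*p^2 - 5*p) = p*(p + 1)*(p^2 - 5*p) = p^2*(p + 1)*(p - 5)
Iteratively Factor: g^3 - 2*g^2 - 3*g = (g)*(g^2 - 2*g - 3) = g*(g - 3)*(g + 1)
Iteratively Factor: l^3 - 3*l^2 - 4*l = (l - 4)*(l^2 + l) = (l - 4)*(l + 1)*(l)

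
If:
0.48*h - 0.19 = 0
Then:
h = 0.40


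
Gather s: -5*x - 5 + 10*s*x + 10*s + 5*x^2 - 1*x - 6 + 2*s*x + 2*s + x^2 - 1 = s*(12*x + 12) + 6*x^2 - 6*x - 12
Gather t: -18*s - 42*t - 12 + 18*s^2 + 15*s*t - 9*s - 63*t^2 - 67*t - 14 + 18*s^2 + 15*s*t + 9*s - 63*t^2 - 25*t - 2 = 36*s^2 - 18*s - 126*t^2 + t*(30*s - 134) - 28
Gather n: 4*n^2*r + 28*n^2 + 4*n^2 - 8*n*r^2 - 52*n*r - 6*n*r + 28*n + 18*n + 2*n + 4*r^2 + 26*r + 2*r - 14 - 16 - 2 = n^2*(4*r + 32) + n*(-8*r^2 - 58*r + 48) + 4*r^2 + 28*r - 32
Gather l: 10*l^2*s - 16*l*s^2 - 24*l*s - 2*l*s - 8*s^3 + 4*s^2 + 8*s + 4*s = 10*l^2*s + l*(-16*s^2 - 26*s) - 8*s^3 + 4*s^2 + 12*s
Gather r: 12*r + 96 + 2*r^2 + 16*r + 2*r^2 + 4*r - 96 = 4*r^2 + 32*r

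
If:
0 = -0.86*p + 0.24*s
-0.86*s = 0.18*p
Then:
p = 0.00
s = 0.00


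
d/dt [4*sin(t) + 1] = 4*cos(t)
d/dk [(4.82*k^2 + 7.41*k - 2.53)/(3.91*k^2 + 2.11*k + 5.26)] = (-18.8029*k^2 + 70.491*k + 44.3149)/(15.2881*k^4 + 16.5002*k^3 + 45.5853*k^2 + 22.1972*k + 27.6676)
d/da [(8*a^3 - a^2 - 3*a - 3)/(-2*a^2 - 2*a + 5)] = (-16*a^4 - 32*a^3 + 116*a^2 - 22*a - 21)/(4*a^4 + 8*a^3 - 16*a^2 - 20*a + 25)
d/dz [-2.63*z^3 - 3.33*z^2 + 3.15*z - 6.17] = -7.89*z^2 - 6.66*z + 3.15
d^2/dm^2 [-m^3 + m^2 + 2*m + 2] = 2 - 6*m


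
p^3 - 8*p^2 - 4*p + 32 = (p - 8)*(p - 2)*(p + 2)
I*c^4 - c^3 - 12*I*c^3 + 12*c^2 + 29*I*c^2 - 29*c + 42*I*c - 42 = (c - 7)*(c - 6)*(c + I)*(I*c + I)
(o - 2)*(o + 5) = o^2 + 3*o - 10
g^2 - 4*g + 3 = (g - 3)*(g - 1)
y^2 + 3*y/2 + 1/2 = (y + 1/2)*(y + 1)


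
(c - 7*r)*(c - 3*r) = c^2 - 10*c*r + 21*r^2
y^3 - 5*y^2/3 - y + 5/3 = (y - 5/3)*(y - 1)*(y + 1)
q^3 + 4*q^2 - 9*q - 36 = (q - 3)*(q + 3)*(q + 4)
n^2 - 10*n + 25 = (n - 5)^2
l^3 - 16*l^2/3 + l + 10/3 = (l - 5)*(l - 1)*(l + 2/3)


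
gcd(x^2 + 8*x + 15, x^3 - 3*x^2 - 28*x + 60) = x + 5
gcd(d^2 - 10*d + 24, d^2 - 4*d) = d - 4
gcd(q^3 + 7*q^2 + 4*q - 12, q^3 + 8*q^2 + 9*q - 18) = q^2 + 5*q - 6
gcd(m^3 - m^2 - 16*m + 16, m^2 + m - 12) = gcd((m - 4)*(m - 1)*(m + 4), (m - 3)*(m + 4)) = m + 4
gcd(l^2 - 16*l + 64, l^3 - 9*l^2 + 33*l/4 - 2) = l - 8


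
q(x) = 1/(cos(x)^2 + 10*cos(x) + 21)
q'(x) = (2*sin(x)*cos(x) + 10*sin(x))/(cos(x)^2 + 10*cos(x) + 21)^2 = 2*(cos(x) + 5)*sin(x)/(cos(x)^2 + 10*cos(x) + 21)^2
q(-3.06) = 0.08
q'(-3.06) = -0.00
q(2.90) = 0.08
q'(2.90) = 0.01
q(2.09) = 0.06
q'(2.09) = 0.03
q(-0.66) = 0.03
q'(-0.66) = -0.01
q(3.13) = 0.08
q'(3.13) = 0.00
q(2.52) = 0.07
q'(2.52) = 0.03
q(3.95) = 0.07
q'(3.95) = -0.03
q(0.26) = 0.03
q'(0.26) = 0.00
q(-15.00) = 0.07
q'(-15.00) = -0.03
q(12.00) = 0.03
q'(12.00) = -0.00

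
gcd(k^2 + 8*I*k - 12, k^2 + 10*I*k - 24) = k + 6*I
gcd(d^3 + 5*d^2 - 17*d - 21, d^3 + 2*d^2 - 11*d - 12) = d^2 - 2*d - 3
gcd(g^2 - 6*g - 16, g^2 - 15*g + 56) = g - 8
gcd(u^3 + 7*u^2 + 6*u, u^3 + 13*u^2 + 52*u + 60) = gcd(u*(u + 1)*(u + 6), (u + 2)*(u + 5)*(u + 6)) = u + 6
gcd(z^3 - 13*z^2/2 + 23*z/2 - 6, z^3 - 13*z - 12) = z - 4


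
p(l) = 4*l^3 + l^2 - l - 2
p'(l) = 12*l^2 + 2*l - 1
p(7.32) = 1613.16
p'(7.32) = 656.63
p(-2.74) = -74.04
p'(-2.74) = 83.61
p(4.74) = 441.71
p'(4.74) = 278.09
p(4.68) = 425.24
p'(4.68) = 271.19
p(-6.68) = -1143.01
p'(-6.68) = 521.11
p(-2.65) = -66.77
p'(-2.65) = 77.97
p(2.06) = 35.15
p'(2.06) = 54.04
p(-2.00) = -28.00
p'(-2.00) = 43.00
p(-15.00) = -13262.00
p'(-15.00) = 2669.00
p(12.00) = 7042.00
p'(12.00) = 1751.00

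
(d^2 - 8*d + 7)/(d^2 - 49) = (d - 1)/(d + 7)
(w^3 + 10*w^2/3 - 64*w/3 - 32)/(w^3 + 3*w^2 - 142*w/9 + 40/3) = 3*(3*w^2 - 8*w - 16)/(9*w^2 - 27*w + 20)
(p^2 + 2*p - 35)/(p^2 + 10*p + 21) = (p - 5)/(p + 3)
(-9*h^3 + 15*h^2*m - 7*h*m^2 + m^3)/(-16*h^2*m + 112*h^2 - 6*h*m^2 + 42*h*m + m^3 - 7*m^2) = (9*h^3 - 15*h^2*m + 7*h*m^2 - m^3)/(16*h^2*m - 112*h^2 + 6*h*m^2 - 42*h*m - m^3 + 7*m^2)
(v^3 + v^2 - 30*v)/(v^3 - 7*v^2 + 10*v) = (v + 6)/(v - 2)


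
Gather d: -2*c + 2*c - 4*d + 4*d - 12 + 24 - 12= 0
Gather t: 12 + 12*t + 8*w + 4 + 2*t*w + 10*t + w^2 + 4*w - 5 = t*(2*w + 22) + w^2 + 12*w + 11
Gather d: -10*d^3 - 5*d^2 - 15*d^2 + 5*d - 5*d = -10*d^3 - 20*d^2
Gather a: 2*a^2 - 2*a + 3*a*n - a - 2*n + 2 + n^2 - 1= 2*a^2 + a*(3*n - 3) + n^2 - 2*n + 1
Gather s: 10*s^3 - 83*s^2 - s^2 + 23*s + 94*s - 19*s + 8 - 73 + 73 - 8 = 10*s^3 - 84*s^2 + 98*s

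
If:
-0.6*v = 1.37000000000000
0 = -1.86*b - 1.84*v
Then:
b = 2.26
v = -2.28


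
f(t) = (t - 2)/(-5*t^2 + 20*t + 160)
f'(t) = (t - 2)*(10*t - 20)/(-5*t^2 + 20*t + 160)^2 + 1/(-5*t^2 + 20*t + 160)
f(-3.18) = -0.11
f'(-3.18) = 0.15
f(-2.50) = -0.06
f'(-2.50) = 0.05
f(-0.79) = -0.02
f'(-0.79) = 0.01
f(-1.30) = -0.03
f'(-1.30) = 0.01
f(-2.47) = -0.06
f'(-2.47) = 0.04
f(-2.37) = -0.05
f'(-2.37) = 0.04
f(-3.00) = -0.09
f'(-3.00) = 0.10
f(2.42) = 0.00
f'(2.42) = 0.01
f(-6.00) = 0.06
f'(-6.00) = 0.03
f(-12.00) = 0.02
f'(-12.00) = 0.00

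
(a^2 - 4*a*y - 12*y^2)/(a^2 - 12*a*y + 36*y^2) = (-a - 2*y)/(-a + 6*y)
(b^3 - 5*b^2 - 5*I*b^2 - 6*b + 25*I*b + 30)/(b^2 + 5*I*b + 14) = (b^2 - b*(5 + 3*I) + 15*I)/(b + 7*I)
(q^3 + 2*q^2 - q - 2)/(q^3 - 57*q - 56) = (q^2 + q - 2)/(q^2 - q - 56)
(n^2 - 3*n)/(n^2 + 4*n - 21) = n/(n + 7)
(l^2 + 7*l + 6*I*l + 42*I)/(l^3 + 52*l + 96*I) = (l + 7)/(l^2 - 6*I*l + 16)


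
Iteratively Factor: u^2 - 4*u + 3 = (u - 1)*(u - 3)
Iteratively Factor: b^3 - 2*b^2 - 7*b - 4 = (b + 1)*(b^2 - 3*b - 4) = (b - 4)*(b + 1)*(b + 1)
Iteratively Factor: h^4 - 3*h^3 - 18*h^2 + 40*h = (h - 2)*(h^3 - h^2 - 20*h) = (h - 5)*(h - 2)*(h^2 + 4*h) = h*(h - 5)*(h - 2)*(h + 4)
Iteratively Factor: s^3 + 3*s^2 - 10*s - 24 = (s + 2)*(s^2 + s - 12) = (s - 3)*(s + 2)*(s + 4)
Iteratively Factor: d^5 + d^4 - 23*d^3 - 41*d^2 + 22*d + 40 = (d - 1)*(d^4 + 2*d^3 - 21*d^2 - 62*d - 40) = (d - 1)*(d + 4)*(d^3 - 2*d^2 - 13*d - 10) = (d - 1)*(d + 2)*(d + 4)*(d^2 - 4*d - 5) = (d - 5)*(d - 1)*(d + 2)*(d + 4)*(d + 1)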